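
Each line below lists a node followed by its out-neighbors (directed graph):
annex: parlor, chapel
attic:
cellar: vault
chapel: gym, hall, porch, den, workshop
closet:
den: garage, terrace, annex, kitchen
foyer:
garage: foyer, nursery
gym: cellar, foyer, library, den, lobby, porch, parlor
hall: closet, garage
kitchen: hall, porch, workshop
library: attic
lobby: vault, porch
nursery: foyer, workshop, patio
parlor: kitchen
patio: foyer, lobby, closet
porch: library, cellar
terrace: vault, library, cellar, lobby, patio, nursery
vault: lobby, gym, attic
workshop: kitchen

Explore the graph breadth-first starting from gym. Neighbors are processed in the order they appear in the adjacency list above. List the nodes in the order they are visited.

gym → cellar → foyer → library → den → lobby → porch → parlor → vault → attic → garage → terrace → annex → kitchen → nursery → patio → chapel → hall → workshop → closet

Visit gym; enqueue cellar, foyer, library, den, lobby, porch, parlor → queue [cellar, foyer, library, den, lobby, porch, parlor]
Visit cellar; enqueue vault → queue [foyer, library, den, lobby, porch, parlor, vault]
Visit foyer → queue [library, den, lobby, porch, parlor, vault]
Visit library; enqueue attic → queue [den, lobby, porch, parlor, vault, attic]
Visit den; enqueue garage, terrace, annex, kitchen → queue [lobby, porch, parlor, vault, attic, garage, terrace, annex, kitchen]
Visit lobby → queue [porch, parlor, vault, attic, garage, terrace, annex, kitchen]
Visit porch → queue [parlor, vault, attic, garage, terrace, annex, kitchen]
Visit parlor → queue [vault, attic, garage, terrace, annex, kitchen]
Visit vault → queue [attic, garage, terrace, annex, kitchen]
Visit attic → queue [garage, terrace, annex, kitchen]
Visit garage; enqueue nursery → queue [terrace, annex, kitchen, nursery]
Visit terrace; enqueue patio → queue [annex, kitchen, nursery, patio]
Visit annex; enqueue chapel → queue [kitchen, nursery, patio, chapel]
Visit kitchen; enqueue hall, workshop → queue [nursery, patio, chapel, hall, workshop]
Visit nursery → queue [patio, chapel, hall, workshop]
Visit patio; enqueue closet → queue [chapel, hall, workshop, closet]
Visit chapel → queue [hall, workshop, closet]
Visit hall → queue [workshop, closet]
Visit workshop → queue [closet]
Visit closet → queue []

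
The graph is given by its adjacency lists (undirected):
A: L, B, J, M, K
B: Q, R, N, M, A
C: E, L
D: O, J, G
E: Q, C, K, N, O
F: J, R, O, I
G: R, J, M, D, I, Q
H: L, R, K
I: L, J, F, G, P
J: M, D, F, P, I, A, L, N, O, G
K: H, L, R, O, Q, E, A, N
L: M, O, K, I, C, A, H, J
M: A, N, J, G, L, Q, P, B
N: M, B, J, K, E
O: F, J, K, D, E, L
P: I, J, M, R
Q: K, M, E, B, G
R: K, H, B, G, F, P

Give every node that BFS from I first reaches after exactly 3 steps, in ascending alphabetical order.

Level 0: I
Level 1: F, G, J, L, P
Level 2: A, C, D, H, K, M, N, O, Q, R
Level 3: B, E

B, E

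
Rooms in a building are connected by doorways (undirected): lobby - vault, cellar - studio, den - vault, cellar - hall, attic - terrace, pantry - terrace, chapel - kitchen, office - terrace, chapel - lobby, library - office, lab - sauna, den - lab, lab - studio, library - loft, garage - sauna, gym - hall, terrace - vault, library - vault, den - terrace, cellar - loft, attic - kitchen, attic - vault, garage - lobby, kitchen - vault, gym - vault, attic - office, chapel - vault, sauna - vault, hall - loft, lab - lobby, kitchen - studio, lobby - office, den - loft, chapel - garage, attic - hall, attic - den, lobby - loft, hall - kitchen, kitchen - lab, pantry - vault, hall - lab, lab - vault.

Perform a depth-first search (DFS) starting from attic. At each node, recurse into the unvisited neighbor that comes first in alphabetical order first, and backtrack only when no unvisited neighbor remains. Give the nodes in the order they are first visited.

Visit attic
attic → den
den → lab
lab → hall
hall → cellar
cellar → loft
loft → library
library → office
office → lobby
lobby → chapel
chapel → garage
garage → sauna
sauna → vault
vault → gym
vault → kitchen
kitchen → studio
vault → pantry
pantry → terrace

attic den lab hall cellar loft library office lobby chapel garage sauna vault gym kitchen studio pantry terrace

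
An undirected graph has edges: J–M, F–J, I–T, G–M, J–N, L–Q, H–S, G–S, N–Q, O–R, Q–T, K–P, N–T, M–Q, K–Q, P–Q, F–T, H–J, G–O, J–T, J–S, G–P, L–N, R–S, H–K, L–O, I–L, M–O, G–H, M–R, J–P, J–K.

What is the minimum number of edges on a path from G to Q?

2

Level 0: G
Level 1: H, M, O, P, S
Level 2: J, K, L, Q, R
Level 3: F, I, N, T
Q first appears at level 2.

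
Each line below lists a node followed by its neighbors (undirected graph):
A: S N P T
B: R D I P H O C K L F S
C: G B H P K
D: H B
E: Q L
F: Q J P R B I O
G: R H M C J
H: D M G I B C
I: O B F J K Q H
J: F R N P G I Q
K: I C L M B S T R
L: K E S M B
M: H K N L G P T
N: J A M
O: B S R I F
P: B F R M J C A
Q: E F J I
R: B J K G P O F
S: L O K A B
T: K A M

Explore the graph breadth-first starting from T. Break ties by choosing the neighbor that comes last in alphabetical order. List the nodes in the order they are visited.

T → M → K → A → P → N → L → H → G → S → R → I → C → B → J → F → E → D → O → Q

Visit T; enqueue M, K, A → queue [M, K, A]
Visit M; enqueue P, N, L, H, G → queue [K, A, P, N, L, H, G]
Visit K; enqueue S, R, I, C, B → queue [A, P, N, L, H, G, S, R, I, C, B]
Visit A → queue [P, N, L, H, G, S, R, I, C, B]
Visit P; enqueue J, F → queue [N, L, H, G, S, R, I, C, B, J, F]
Visit N → queue [L, H, G, S, R, I, C, B, J, F]
Visit L; enqueue E → queue [H, G, S, R, I, C, B, J, F, E]
Visit H; enqueue D → queue [G, S, R, I, C, B, J, F, E, D]
Visit G → queue [S, R, I, C, B, J, F, E, D]
Visit S; enqueue O → queue [R, I, C, B, J, F, E, D, O]
Visit R → queue [I, C, B, J, F, E, D, O]
Visit I; enqueue Q → queue [C, B, J, F, E, D, O, Q]
Visit C → queue [B, J, F, E, D, O, Q]
Visit B → queue [J, F, E, D, O, Q]
Visit J → queue [F, E, D, O, Q]
Visit F → queue [E, D, O, Q]
Visit E → queue [D, O, Q]
Visit D → queue [O, Q]
Visit O → queue [Q]
Visit Q → queue []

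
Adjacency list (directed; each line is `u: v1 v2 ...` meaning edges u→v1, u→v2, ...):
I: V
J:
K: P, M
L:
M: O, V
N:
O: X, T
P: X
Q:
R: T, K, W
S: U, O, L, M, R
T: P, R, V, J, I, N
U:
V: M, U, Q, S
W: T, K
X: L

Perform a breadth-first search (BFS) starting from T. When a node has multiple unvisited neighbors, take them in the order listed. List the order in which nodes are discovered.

Visit T; enqueue P, R, V, J, I, N → queue [P, R, V, J, I, N]
Visit P; enqueue X → queue [R, V, J, I, N, X]
Visit R; enqueue K, W → queue [V, J, I, N, X, K, W]
Visit V; enqueue M, U, Q, S → queue [J, I, N, X, K, W, M, U, Q, S]
Visit J → queue [I, N, X, K, W, M, U, Q, S]
Visit I → queue [N, X, K, W, M, U, Q, S]
Visit N → queue [X, K, W, M, U, Q, S]
Visit X; enqueue L → queue [K, W, M, U, Q, S, L]
Visit K → queue [W, M, U, Q, S, L]
Visit W → queue [M, U, Q, S, L]
Visit M; enqueue O → queue [U, Q, S, L, O]
Visit U → queue [Q, S, L, O]
Visit Q → queue [S, L, O]
Visit S → queue [L, O]
Visit L → queue [O]
Visit O → queue []

T, P, R, V, J, I, N, X, K, W, M, U, Q, S, L, O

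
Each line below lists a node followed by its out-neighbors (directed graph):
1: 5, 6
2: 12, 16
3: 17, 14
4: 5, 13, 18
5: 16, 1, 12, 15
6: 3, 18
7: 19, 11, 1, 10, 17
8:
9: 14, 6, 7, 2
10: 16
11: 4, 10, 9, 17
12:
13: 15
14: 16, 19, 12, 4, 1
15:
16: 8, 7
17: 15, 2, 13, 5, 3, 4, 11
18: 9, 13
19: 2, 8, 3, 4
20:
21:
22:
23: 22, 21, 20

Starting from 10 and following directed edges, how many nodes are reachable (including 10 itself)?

BFS from 10 visits: 10, 16, 7, 8, 1, 11, 17, 19, 5, 6, 4, 9, 2, 3, 13, 15, 12, 18, 14
Reachable nodes: 19 of 23 total.

19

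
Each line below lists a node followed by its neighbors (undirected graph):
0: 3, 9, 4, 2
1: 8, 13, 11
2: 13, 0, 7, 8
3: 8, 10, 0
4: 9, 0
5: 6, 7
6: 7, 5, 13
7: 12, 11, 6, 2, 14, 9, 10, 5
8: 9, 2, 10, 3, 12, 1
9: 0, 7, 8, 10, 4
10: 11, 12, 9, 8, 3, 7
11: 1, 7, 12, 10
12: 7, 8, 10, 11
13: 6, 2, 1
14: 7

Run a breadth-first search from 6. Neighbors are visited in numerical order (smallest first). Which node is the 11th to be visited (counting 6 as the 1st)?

Visit 6; enqueue 5, 7, 13 → queue [5, 7, 13]
Visit 5 → queue [7, 13]
Visit 7; enqueue 2, 9, 10, 11, 12, 14 → queue [13, 2, 9, 10, 11, 12, 14]
Visit 13; enqueue 1 → queue [2, 9, 10, 11, 12, 14, 1]
Visit 2; enqueue 0, 8 → queue [9, 10, 11, 12, 14, 1, 0, 8]
Visit 9; enqueue 4 → queue [10, 11, 12, 14, 1, 0, 8, 4]
Visit 10; enqueue 3 → queue [11, 12, 14, 1, 0, 8, 4, 3]
Visit 11 → queue [12, 14, 1, 0, 8, 4, 3]
Visit 12 → queue [14, 1, 0, 8, 4, 3]
Visit 14 → queue [1, 0, 8, 4, 3]
Visit 1 → queue [0, 8, 4, 3]
Visit 0 → queue [8, 4, 3]
Visit 8 → queue [4, 3]
Visit 4 → queue [3]
Visit 3 → queue []

Visit order: 6, 5, 7, 13, 2, 9, 10, 11, 12, 14, 1, 0, 8, 4, 3

1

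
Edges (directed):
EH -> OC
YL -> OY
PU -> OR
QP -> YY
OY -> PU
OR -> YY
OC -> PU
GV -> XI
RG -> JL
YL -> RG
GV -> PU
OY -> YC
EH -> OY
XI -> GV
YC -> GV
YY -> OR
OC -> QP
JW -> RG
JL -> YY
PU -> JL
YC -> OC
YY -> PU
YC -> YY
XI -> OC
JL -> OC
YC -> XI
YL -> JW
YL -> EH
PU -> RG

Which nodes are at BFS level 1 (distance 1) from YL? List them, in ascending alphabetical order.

EH, JW, OY, RG

Level 0: YL
Level 1: EH, JW, OY, RG
Level 2: JL, OC, PU, YC
Level 3: GV, OR, QP, XI, YY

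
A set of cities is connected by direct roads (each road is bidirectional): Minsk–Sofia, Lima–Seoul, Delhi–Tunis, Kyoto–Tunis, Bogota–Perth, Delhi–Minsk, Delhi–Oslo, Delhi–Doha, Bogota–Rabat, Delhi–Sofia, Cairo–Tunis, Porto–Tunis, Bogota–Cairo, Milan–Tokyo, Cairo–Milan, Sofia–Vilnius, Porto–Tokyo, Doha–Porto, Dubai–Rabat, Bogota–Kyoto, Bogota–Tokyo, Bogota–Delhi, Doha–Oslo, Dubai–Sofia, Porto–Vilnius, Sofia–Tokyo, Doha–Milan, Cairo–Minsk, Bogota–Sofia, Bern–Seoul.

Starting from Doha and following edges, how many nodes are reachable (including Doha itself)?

16

BFS from Doha visits: Doha, Porto, Oslo, Milan, Delhi, Vilnius, Tunis, Tokyo, Cairo, Sofia, Minsk, Bogota, Kyoto, Dubai, Rabat, Perth
Reachable nodes: 16 of 19 total.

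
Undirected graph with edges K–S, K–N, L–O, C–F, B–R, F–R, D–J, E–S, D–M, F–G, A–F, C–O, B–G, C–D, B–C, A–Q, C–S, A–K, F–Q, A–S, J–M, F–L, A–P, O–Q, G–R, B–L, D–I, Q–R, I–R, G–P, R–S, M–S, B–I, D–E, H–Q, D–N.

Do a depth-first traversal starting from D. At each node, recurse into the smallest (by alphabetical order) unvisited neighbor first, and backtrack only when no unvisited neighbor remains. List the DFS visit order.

Visit D
D → C
C → B
B → G
G → F
F → A
A → K
K → N
K → S
S → E
S → M
M → J
S → R
R → I
R → Q
Q → H
Q → O
O → L
A → P

D, C, B, G, F, A, K, N, S, E, M, J, R, I, Q, H, O, L, P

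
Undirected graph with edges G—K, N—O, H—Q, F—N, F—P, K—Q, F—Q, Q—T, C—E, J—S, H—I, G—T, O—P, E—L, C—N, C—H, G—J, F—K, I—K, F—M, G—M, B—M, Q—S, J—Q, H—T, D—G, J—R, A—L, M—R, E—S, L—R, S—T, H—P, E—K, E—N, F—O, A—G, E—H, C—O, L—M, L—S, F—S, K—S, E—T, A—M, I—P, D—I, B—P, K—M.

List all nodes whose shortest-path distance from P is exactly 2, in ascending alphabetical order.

C, D, E, K, M, N, Q, S, T

Level 0: P
Level 1: B, F, H, I, O
Level 2: C, D, E, K, M, N, Q, S, T
Level 3: A, G, J, L, R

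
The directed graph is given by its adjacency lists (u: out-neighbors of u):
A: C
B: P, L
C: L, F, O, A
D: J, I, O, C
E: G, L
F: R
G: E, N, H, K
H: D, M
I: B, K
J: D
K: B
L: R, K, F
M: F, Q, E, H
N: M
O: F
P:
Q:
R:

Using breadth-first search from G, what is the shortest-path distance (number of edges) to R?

3

Level 0: G
Level 1: E, H, K, N
Level 2: B, D, L, M
Level 3: C, F, I, J, O, P, Q, R
Level 4: A
R first appears at level 3.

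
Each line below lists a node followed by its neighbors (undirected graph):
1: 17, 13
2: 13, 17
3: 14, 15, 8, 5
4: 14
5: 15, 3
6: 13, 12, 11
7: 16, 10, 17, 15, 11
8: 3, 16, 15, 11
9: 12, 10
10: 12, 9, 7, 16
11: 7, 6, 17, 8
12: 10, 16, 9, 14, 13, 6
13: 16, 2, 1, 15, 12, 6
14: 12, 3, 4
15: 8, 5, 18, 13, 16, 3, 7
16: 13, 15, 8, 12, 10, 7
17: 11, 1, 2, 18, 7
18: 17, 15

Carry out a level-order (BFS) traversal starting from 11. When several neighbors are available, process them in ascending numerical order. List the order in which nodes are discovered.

11 -> 6 -> 7 -> 8 -> 17 -> 12 -> 13 -> 10 -> 15 -> 16 -> 3 -> 1 -> 2 -> 18 -> 9 -> 14 -> 5 -> 4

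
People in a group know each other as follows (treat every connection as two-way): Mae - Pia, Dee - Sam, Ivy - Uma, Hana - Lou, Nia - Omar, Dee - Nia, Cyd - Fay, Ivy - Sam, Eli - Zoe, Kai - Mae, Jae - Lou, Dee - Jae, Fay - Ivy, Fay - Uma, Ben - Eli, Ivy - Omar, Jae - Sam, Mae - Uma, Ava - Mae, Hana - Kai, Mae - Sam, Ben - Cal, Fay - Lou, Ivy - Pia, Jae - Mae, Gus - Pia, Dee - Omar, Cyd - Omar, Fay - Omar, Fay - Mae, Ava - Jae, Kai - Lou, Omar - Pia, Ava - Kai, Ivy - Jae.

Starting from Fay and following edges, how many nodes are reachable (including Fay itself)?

BFS from Fay visits: Fay, Cyd, Ivy, Lou, Mae, Omar, Uma, Jae, Pia, Sam, Hana, Kai, Ava, Dee, Nia, Gus
Reachable nodes: 16 of 20 total.

16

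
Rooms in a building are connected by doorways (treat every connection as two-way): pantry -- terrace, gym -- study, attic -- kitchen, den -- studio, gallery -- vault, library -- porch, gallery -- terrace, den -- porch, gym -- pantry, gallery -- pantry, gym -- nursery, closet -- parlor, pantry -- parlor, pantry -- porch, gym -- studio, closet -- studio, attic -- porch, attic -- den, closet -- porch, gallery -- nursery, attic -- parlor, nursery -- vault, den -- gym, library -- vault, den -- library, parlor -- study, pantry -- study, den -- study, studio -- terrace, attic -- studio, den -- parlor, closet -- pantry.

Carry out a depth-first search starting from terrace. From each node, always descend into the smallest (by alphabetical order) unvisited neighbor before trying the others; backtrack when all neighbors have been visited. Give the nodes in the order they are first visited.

Visit terrace
terrace → gallery
gallery → nursery
nursery → gym
gym → den
den → attic
attic → kitchen
attic → parlor
parlor → closet
closet → pantry
pantry → porch
porch → library
library → vault
pantry → study
closet → studio

terrace, gallery, nursery, gym, den, attic, kitchen, parlor, closet, pantry, porch, library, vault, study, studio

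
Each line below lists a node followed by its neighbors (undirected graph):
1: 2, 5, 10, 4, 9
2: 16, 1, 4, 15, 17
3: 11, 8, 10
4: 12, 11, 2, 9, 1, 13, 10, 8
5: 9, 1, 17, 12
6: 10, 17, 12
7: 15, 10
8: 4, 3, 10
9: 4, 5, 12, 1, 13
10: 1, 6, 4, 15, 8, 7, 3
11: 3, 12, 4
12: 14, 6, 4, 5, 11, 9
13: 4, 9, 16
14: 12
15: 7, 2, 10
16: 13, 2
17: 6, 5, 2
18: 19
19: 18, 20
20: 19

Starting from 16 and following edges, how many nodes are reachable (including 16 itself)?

17

BFS from 16 visits: 16, 13, 2, 9, 4, 17, 15, 1, 12, 5, 11, 10, 8, 6, 7, 14, 3
Reachable nodes: 17 of 20 total.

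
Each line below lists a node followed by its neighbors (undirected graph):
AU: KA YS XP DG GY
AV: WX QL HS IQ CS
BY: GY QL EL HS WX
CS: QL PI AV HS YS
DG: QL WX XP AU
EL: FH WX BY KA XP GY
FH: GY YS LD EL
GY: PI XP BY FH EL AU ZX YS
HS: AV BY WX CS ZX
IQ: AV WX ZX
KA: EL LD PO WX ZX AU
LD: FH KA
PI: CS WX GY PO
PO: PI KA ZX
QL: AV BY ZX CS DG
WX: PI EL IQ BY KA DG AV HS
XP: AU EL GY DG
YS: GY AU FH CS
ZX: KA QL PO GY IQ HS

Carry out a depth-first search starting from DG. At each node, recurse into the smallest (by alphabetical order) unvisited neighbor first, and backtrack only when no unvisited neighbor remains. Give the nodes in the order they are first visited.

DG, AU, GY, BY, EL, FH, LD, KA, PO, PI, CS, AV, HS, WX, IQ, ZX, QL, YS, XP

Visit DG
DG → AU
AU → GY
GY → BY
BY → EL
EL → FH
FH → LD
LD → KA
KA → PO
PO → PI
PI → CS
CS → AV
AV → HS
HS → WX
WX → IQ
IQ → ZX
ZX → QL
CS → YS
EL → XP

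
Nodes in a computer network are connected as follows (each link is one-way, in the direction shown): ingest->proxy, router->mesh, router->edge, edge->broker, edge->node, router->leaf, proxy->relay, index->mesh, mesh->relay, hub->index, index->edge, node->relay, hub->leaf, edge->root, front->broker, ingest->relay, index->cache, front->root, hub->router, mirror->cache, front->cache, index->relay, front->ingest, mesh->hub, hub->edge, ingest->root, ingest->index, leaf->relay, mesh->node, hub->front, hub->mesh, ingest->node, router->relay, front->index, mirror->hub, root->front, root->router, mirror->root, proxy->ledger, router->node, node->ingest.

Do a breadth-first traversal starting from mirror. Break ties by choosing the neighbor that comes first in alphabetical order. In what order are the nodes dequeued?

Visit mirror; enqueue cache, hub, root → queue [cache, hub, root]
Visit cache → queue [hub, root]
Visit hub; enqueue edge, front, index, leaf, mesh, router → queue [root, edge, front, index, leaf, mesh, router]
Visit root → queue [edge, front, index, leaf, mesh, router]
Visit edge; enqueue broker, node → queue [front, index, leaf, mesh, router, broker, node]
Visit front; enqueue ingest → queue [index, leaf, mesh, router, broker, node, ingest]
Visit index; enqueue relay → queue [leaf, mesh, router, broker, node, ingest, relay]
Visit leaf → queue [mesh, router, broker, node, ingest, relay]
Visit mesh → queue [router, broker, node, ingest, relay]
Visit router → queue [broker, node, ingest, relay]
Visit broker → queue [node, ingest, relay]
Visit node → queue [ingest, relay]
Visit ingest; enqueue proxy → queue [relay, proxy]
Visit relay → queue [proxy]
Visit proxy; enqueue ledger → queue [ledger]
Visit ledger → queue []

mirror → cache → hub → root → edge → front → index → leaf → mesh → router → broker → node → ingest → relay → proxy → ledger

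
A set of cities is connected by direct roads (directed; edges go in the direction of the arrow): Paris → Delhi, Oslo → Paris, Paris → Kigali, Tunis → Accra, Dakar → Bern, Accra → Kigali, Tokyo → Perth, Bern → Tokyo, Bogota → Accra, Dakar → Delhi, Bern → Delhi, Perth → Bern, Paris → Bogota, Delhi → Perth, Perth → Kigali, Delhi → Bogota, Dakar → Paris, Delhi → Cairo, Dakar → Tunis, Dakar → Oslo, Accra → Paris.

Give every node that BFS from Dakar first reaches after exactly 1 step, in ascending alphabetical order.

Bern, Delhi, Oslo, Paris, Tunis

Level 0: Dakar
Level 1: Bern, Delhi, Oslo, Paris, Tunis
Level 2: Accra, Bogota, Cairo, Kigali, Perth, Tokyo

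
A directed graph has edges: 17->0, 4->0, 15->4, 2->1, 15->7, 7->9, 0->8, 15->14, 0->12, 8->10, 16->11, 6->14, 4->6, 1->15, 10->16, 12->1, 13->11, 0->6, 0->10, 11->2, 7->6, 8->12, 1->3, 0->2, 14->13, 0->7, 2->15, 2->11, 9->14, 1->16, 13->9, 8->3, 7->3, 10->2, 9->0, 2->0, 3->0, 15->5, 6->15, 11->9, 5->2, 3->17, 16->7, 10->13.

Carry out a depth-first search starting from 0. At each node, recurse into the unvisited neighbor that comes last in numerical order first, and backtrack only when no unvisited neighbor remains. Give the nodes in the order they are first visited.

Visit 0
0 → 12
12 → 1
1 → 16
16 → 11
11 → 9
9 → 14
14 → 13
11 → 2
2 → 15
15 → 7
7 → 6
7 → 3
3 → 17
15 → 5
15 → 4
0 → 10
0 → 8

0 -> 12 -> 1 -> 16 -> 11 -> 9 -> 14 -> 13 -> 2 -> 15 -> 7 -> 6 -> 3 -> 17 -> 5 -> 4 -> 10 -> 8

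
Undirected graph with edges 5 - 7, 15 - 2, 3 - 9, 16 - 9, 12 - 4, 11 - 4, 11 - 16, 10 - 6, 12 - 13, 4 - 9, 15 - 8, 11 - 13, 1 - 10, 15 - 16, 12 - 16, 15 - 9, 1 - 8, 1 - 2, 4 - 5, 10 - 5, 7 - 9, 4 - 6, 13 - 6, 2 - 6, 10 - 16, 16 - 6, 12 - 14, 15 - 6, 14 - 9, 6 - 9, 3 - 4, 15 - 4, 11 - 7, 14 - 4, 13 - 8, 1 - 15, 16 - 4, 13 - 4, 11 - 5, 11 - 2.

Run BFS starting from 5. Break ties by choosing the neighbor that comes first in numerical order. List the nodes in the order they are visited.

Visit 5; enqueue 4, 7, 10, 11 → queue [4, 7, 10, 11]
Visit 4; enqueue 3, 6, 9, 12, 13, 14, 15, 16 → queue [7, 10, 11, 3, 6, 9, 12, 13, 14, 15, 16]
Visit 7 → queue [10, 11, 3, 6, 9, 12, 13, 14, 15, 16]
Visit 10; enqueue 1 → queue [11, 3, 6, 9, 12, 13, 14, 15, 16, 1]
Visit 11; enqueue 2 → queue [3, 6, 9, 12, 13, 14, 15, 16, 1, 2]
Visit 3 → queue [6, 9, 12, 13, 14, 15, 16, 1, 2]
Visit 6 → queue [9, 12, 13, 14, 15, 16, 1, 2]
Visit 9 → queue [12, 13, 14, 15, 16, 1, 2]
Visit 12 → queue [13, 14, 15, 16, 1, 2]
Visit 13; enqueue 8 → queue [14, 15, 16, 1, 2, 8]
Visit 14 → queue [15, 16, 1, 2, 8]
Visit 15 → queue [16, 1, 2, 8]
Visit 16 → queue [1, 2, 8]
Visit 1 → queue [2, 8]
Visit 2 → queue [8]
Visit 8 → queue []

5, 4, 7, 10, 11, 3, 6, 9, 12, 13, 14, 15, 16, 1, 2, 8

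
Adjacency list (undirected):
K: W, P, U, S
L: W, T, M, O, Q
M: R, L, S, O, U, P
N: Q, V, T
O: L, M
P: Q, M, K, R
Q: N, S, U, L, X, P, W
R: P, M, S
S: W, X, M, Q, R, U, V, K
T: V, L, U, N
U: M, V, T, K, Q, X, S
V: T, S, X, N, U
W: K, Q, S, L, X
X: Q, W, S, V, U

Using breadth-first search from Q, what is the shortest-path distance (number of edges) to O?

2

Level 0: Q
Level 1: L, N, P, S, U, W, X
Level 2: K, M, O, R, T, V
O first appears at level 2.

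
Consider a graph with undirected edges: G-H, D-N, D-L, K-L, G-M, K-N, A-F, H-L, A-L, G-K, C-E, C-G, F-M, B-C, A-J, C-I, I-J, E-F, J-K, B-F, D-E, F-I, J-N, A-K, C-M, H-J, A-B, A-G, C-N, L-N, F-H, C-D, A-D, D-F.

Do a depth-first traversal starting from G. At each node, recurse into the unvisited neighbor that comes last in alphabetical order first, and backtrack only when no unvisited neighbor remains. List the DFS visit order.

G -> M -> F -> I -> J -> N -> L -> K -> A -> D -> E -> C -> B -> H

Visit G
G → M
M → F
F → I
I → J
J → N
N → L
L → K
K → A
A → D
D → E
E → C
C → B
L → H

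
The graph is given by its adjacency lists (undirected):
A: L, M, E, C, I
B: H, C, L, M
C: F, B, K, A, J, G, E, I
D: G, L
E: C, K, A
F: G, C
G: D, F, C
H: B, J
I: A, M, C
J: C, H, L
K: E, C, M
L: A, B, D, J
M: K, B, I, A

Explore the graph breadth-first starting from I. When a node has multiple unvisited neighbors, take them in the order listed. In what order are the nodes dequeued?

Visit I; enqueue A, M, C → queue [A, M, C]
Visit A; enqueue L, E → queue [M, C, L, E]
Visit M; enqueue K, B → queue [C, L, E, K, B]
Visit C; enqueue F, J, G → queue [L, E, K, B, F, J, G]
Visit L; enqueue D → queue [E, K, B, F, J, G, D]
Visit E → queue [K, B, F, J, G, D]
Visit K → queue [B, F, J, G, D]
Visit B; enqueue H → queue [F, J, G, D, H]
Visit F → queue [J, G, D, H]
Visit J → queue [G, D, H]
Visit G → queue [D, H]
Visit D → queue [H]
Visit H → queue []

I, A, M, C, L, E, K, B, F, J, G, D, H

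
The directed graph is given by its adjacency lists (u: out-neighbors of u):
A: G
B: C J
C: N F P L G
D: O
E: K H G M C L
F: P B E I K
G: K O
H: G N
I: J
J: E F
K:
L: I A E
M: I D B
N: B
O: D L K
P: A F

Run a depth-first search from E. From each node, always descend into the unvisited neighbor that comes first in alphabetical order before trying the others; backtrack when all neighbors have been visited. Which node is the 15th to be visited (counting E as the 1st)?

H

Visit E
E → C
C → F
F → B
B → J
F → I
F → K
F → P
P → A
A → G
G → O
O → D
O → L
C → N
E → H
E → M

Visit order: E, C, F, B, J, I, K, P, A, G, O, D, L, N, H, M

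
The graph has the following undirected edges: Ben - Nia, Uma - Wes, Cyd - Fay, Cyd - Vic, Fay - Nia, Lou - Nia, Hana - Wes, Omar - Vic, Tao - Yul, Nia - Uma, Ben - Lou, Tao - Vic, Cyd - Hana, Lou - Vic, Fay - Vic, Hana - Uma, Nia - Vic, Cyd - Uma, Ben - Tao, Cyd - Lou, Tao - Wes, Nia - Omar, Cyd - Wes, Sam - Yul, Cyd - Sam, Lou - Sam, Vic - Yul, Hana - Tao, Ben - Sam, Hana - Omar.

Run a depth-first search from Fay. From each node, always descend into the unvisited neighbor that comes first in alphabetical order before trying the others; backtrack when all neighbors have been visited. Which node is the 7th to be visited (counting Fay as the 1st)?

Visit Fay
Fay → Cyd
Cyd → Hana
Hana → Omar
Omar → Nia
Nia → Ben
Ben → Lou
Lou → Sam
Sam → Yul
Yul → Tao
Tao → Vic
Tao → Wes
Wes → Uma

Visit order: Fay, Cyd, Hana, Omar, Nia, Ben, Lou, Sam, Yul, Tao, Vic, Wes, Uma

Lou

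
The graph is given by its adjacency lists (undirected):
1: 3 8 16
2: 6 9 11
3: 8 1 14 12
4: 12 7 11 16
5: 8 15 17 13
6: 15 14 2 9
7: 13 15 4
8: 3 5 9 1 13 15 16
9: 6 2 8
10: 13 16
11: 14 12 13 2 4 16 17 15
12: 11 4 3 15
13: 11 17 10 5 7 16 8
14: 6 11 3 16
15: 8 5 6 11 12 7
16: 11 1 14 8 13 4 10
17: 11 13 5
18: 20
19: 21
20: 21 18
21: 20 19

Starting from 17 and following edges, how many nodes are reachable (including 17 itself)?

17

BFS from 17 visits: 17, 11, 13, 5, 14, 12, 2, 4, 16, 15, 10, 7, 8, 6, 3, 9, 1
Reachable nodes: 17 of 21 total.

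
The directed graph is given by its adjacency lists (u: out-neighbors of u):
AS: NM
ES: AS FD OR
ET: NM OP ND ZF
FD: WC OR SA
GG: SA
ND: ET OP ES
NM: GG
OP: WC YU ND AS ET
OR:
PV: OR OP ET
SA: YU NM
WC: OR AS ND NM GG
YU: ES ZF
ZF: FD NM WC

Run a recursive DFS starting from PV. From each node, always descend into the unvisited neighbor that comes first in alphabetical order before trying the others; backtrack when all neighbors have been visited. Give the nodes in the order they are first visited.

Visit PV
PV → ET
ET → ND
ND → ES
ES → AS
AS → NM
NM → GG
GG → SA
SA → YU
YU → ZF
ZF → FD
FD → OR
FD → WC
ND → OP

PV, ET, ND, ES, AS, NM, GG, SA, YU, ZF, FD, OR, WC, OP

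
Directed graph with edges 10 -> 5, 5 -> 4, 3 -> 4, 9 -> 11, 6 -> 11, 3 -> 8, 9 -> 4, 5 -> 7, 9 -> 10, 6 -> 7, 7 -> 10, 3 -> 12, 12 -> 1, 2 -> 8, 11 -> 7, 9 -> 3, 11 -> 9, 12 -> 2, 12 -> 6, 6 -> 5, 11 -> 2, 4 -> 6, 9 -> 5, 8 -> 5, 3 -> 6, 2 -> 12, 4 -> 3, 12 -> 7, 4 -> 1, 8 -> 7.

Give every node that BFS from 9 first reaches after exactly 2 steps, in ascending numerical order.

Level 0: 9
Level 1: 3, 4, 5, 10, 11
Level 2: 1, 2, 6, 7, 8, 12

1, 2, 6, 7, 8, 12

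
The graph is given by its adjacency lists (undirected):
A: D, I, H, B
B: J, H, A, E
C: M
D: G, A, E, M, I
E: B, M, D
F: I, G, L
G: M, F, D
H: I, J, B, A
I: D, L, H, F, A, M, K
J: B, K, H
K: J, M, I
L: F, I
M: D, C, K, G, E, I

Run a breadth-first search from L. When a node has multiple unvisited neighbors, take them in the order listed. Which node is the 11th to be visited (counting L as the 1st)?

J

Visit L; enqueue F, I → queue [F, I]
Visit F; enqueue G → queue [I, G]
Visit I; enqueue D, H, A, M, K → queue [G, D, H, A, M, K]
Visit G → queue [D, H, A, M, K]
Visit D; enqueue E → queue [H, A, M, K, E]
Visit H; enqueue J, B → queue [A, M, K, E, J, B]
Visit A → queue [M, K, E, J, B]
Visit M; enqueue C → queue [K, E, J, B, C]
Visit K → queue [E, J, B, C]
Visit E → queue [J, B, C]
Visit J → queue [B, C]
Visit B → queue [C]
Visit C → queue []

Visit order: L, F, I, G, D, H, A, M, K, E, J, B, C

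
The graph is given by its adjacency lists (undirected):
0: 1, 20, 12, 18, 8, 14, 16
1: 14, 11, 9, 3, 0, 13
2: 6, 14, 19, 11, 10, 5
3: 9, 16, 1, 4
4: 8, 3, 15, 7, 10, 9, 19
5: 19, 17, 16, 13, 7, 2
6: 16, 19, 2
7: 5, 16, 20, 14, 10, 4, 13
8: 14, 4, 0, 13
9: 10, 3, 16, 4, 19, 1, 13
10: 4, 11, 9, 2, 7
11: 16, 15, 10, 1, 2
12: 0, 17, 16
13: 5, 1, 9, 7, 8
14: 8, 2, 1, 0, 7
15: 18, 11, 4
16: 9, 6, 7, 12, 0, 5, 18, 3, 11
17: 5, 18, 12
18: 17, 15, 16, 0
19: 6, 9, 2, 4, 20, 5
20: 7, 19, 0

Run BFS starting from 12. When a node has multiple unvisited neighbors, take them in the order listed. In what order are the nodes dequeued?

Visit 12; enqueue 0, 17, 16 → queue [0, 17, 16]
Visit 0; enqueue 1, 20, 18, 8, 14 → queue [17, 16, 1, 20, 18, 8, 14]
Visit 17; enqueue 5 → queue [16, 1, 20, 18, 8, 14, 5]
Visit 16; enqueue 9, 6, 7, 3, 11 → queue [1, 20, 18, 8, 14, 5, 9, 6, 7, 3, 11]
Visit 1; enqueue 13 → queue [20, 18, 8, 14, 5, 9, 6, 7, 3, 11, 13]
Visit 20; enqueue 19 → queue [18, 8, 14, 5, 9, 6, 7, 3, 11, 13, 19]
Visit 18; enqueue 15 → queue [8, 14, 5, 9, 6, 7, 3, 11, 13, 19, 15]
Visit 8; enqueue 4 → queue [14, 5, 9, 6, 7, 3, 11, 13, 19, 15, 4]
Visit 14; enqueue 2 → queue [5, 9, 6, 7, 3, 11, 13, 19, 15, 4, 2]
Visit 5 → queue [9, 6, 7, 3, 11, 13, 19, 15, 4, 2]
Visit 9; enqueue 10 → queue [6, 7, 3, 11, 13, 19, 15, 4, 2, 10]
Visit 6 → queue [7, 3, 11, 13, 19, 15, 4, 2, 10]
Visit 7 → queue [3, 11, 13, 19, 15, 4, 2, 10]
Visit 3 → queue [11, 13, 19, 15, 4, 2, 10]
Visit 11 → queue [13, 19, 15, 4, 2, 10]
Visit 13 → queue [19, 15, 4, 2, 10]
Visit 19 → queue [15, 4, 2, 10]
Visit 15 → queue [4, 2, 10]
Visit 4 → queue [2, 10]
Visit 2 → queue [10]
Visit 10 → queue []

12, 0, 17, 16, 1, 20, 18, 8, 14, 5, 9, 6, 7, 3, 11, 13, 19, 15, 4, 2, 10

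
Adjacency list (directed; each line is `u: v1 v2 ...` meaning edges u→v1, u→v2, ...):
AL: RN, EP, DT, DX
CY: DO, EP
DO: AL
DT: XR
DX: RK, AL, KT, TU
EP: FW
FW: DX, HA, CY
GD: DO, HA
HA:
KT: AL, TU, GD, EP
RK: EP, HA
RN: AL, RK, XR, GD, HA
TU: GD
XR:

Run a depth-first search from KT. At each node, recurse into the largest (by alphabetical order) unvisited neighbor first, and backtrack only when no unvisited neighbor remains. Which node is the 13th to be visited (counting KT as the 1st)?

Visit KT
KT → TU
TU → GD
GD → HA
GD → DO
DO → AL
AL → RN
RN → XR
RN → RK
RK → EP
EP → FW
FW → DX
FW → CY
AL → DT

Visit order: KT, TU, GD, HA, DO, AL, RN, XR, RK, EP, FW, DX, CY, DT

CY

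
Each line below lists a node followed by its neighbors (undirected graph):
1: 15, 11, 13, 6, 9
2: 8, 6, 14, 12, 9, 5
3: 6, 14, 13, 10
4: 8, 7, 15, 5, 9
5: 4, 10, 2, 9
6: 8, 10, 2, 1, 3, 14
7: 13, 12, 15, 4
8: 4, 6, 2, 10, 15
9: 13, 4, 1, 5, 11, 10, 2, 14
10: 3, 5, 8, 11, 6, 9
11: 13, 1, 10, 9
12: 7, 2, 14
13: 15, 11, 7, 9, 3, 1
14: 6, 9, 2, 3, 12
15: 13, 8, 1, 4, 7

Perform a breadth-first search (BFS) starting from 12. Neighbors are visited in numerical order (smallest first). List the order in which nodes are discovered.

12 -> 2 -> 7 -> 14 -> 5 -> 6 -> 8 -> 9 -> 4 -> 13 -> 15 -> 3 -> 10 -> 1 -> 11

Visit 12; enqueue 2, 7, 14 → queue [2, 7, 14]
Visit 2; enqueue 5, 6, 8, 9 → queue [7, 14, 5, 6, 8, 9]
Visit 7; enqueue 4, 13, 15 → queue [14, 5, 6, 8, 9, 4, 13, 15]
Visit 14; enqueue 3 → queue [5, 6, 8, 9, 4, 13, 15, 3]
Visit 5; enqueue 10 → queue [6, 8, 9, 4, 13, 15, 3, 10]
Visit 6; enqueue 1 → queue [8, 9, 4, 13, 15, 3, 10, 1]
Visit 8 → queue [9, 4, 13, 15, 3, 10, 1]
Visit 9; enqueue 11 → queue [4, 13, 15, 3, 10, 1, 11]
Visit 4 → queue [13, 15, 3, 10, 1, 11]
Visit 13 → queue [15, 3, 10, 1, 11]
Visit 15 → queue [3, 10, 1, 11]
Visit 3 → queue [10, 1, 11]
Visit 10 → queue [1, 11]
Visit 1 → queue [11]
Visit 11 → queue []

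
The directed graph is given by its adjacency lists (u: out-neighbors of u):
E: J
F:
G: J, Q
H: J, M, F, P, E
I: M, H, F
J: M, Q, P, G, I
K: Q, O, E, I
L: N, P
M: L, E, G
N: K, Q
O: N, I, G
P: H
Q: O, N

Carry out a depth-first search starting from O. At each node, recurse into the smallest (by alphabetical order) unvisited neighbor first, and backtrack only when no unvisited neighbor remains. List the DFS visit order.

O G J I F H E M L N K Q P

Visit O
O → G
G → J
J → I
I → F
I → H
H → E
H → M
M → L
L → N
N → K
K → Q
L → P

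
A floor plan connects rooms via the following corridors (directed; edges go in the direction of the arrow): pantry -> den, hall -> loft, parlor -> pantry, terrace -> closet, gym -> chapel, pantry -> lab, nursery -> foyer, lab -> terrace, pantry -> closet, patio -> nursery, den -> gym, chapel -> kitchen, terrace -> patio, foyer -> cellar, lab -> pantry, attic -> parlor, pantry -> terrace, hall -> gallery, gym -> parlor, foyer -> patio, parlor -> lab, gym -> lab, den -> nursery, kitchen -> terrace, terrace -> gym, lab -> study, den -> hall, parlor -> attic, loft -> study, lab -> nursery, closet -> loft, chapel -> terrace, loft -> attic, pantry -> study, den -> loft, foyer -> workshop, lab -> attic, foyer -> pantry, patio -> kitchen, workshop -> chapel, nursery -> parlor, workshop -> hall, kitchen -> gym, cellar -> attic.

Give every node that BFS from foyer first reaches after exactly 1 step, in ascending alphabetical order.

cellar, pantry, patio, workshop

Level 0: foyer
Level 1: cellar, pantry, patio, workshop
Level 2: attic, chapel, closet, den, hall, kitchen, lab, nursery, study, terrace
Level 3: gallery, gym, loft, parlor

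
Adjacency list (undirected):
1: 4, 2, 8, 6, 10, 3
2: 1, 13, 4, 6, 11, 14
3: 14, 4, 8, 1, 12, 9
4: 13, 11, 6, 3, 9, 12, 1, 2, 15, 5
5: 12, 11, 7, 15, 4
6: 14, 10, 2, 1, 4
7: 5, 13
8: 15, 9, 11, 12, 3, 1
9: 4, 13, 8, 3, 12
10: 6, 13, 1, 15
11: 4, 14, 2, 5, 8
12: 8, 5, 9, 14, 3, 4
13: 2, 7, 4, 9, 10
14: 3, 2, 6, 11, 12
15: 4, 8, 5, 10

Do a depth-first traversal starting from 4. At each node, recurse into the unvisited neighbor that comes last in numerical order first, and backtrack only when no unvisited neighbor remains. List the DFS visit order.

Visit 4
4 → 15
15 → 10
10 → 13
13 → 9
9 → 12
12 → 14
14 → 11
11 → 8
8 → 3
3 → 1
1 → 6
6 → 2
11 → 5
5 → 7

4 -> 15 -> 10 -> 13 -> 9 -> 12 -> 14 -> 11 -> 8 -> 3 -> 1 -> 6 -> 2 -> 5 -> 7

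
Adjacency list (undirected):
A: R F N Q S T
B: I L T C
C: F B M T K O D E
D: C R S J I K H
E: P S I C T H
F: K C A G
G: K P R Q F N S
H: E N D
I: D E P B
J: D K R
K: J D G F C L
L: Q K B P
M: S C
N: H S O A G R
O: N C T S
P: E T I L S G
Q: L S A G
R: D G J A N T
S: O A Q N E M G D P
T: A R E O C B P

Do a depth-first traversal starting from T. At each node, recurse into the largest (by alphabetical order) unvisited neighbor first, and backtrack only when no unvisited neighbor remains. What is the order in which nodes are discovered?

Visit T
T → R
R → N
N → S
S → Q
Q → L
L → P
P → I
I → E
E → H
H → D
D → K
K → J
K → G
G → F
F → C
C → O
C → M
C → B
F → A

T, R, N, S, Q, L, P, I, E, H, D, K, J, G, F, C, O, M, B, A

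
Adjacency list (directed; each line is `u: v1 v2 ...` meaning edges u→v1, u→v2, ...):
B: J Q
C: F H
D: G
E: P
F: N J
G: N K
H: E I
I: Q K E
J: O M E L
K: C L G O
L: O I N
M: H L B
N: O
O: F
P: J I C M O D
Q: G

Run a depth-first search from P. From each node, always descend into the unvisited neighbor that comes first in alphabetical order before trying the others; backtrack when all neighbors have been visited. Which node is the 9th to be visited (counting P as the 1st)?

G

Visit P
P → C
C → F
F → J
J → E
J → L
L → I
I → K
K → G
G → N
N → O
I → Q
J → M
M → B
M → H
P → D

Visit order: P, C, F, J, E, L, I, K, G, N, O, Q, M, B, H, D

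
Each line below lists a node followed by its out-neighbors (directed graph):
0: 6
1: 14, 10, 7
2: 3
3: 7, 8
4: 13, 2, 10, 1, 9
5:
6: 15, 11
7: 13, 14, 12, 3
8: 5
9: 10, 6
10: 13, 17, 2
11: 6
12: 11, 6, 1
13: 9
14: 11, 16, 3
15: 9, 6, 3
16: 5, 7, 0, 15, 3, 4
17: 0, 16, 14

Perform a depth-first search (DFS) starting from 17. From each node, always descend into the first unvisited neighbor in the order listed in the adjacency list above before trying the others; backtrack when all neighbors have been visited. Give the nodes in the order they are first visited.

17, 0, 6, 15, 9, 10, 13, 2, 3, 7, 14, 11, 16, 5, 4, 1, 12, 8

Visit 17
17 → 0
0 → 6
6 → 15
15 → 9
9 → 10
10 → 13
10 → 2
2 → 3
3 → 7
7 → 14
14 → 11
14 → 16
16 → 5
16 → 4
4 → 1
7 → 12
3 → 8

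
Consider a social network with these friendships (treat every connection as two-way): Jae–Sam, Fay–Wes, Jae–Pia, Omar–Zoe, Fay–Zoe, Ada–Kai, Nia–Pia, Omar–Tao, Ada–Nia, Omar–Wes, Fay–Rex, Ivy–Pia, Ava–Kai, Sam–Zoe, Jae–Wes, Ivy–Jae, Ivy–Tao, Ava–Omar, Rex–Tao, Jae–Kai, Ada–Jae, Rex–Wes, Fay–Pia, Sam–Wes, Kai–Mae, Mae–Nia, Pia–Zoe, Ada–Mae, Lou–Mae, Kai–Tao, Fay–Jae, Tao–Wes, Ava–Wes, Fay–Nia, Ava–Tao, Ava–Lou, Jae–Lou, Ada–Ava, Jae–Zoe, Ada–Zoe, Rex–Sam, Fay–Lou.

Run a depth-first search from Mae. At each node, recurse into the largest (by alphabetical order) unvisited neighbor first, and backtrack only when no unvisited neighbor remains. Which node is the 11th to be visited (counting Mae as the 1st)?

Visit Mae
Mae → Nia
Nia → Pia
Pia → Zoe
Zoe → Sam
Sam → Wes
Wes → Tao
Tao → Rex
Rex → Fay
Fay → Lou
Lou → Jae
Jae → Kai
Kai → Ava
Ava → Omar
Ava → Ada
Jae → Ivy

Visit order: Mae, Nia, Pia, Zoe, Sam, Wes, Tao, Rex, Fay, Lou, Jae, Kai, Ava, Omar, Ada, Ivy

Jae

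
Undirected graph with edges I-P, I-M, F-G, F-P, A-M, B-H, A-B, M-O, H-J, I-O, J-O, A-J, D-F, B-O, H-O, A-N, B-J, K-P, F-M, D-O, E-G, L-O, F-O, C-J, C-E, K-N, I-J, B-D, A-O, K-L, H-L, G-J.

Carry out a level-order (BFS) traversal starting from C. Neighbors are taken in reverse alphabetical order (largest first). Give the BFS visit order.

C -> J -> E -> O -> I -> H -> G -> B -> A -> M -> L -> F -> D -> P -> N -> K

Visit C; enqueue J, E → queue [J, E]
Visit J; enqueue O, I, H, G, B, A → queue [E, O, I, H, G, B, A]
Visit E → queue [O, I, H, G, B, A]
Visit O; enqueue M, L, F, D → queue [I, H, G, B, A, M, L, F, D]
Visit I; enqueue P → queue [H, G, B, A, M, L, F, D, P]
Visit H → queue [G, B, A, M, L, F, D, P]
Visit G → queue [B, A, M, L, F, D, P]
Visit B → queue [A, M, L, F, D, P]
Visit A; enqueue N → queue [M, L, F, D, P, N]
Visit M → queue [L, F, D, P, N]
Visit L; enqueue K → queue [F, D, P, N, K]
Visit F → queue [D, P, N, K]
Visit D → queue [P, N, K]
Visit P → queue [N, K]
Visit N → queue [K]
Visit K → queue []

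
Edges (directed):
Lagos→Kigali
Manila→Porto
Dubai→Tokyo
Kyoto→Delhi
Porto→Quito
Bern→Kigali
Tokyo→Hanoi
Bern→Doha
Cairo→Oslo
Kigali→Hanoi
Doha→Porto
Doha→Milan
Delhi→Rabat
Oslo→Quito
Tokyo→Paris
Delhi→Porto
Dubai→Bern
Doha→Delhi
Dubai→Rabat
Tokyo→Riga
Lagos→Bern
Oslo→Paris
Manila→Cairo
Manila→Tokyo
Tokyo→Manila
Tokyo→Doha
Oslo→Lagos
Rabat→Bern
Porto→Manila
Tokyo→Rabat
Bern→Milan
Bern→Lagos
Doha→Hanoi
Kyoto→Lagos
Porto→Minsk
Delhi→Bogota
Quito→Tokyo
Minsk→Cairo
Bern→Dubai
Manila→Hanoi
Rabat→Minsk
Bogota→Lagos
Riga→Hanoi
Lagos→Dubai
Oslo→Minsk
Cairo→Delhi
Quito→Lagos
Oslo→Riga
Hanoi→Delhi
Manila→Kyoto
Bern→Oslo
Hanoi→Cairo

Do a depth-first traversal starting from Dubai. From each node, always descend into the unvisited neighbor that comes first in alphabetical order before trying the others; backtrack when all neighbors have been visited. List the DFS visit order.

Visit Dubai
Dubai → Bern
Bern → Doha
Doha → Delhi
Delhi → Bogota
Bogota → Lagos
Lagos → Kigali
Kigali → Hanoi
Hanoi → Cairo
Cairo → Oslo
Oslo → Minsk
Oslo → Paris
Oslo → Quito
Quito → Tokyo
Tokyo → Manila
Manila → Kyoto
Manila → Porto
Tokyo → Rabat
Tokyo → Riga
Doha → Milan

Dubai → Bern → Doha → Delhi → Bogota → Lagos → Kigali → Hanoi → Cairo → Oslo → Minsk → Paris → Quito → Tokyo → Manila → Kyoto → Porto → Rabat → Riga → Milan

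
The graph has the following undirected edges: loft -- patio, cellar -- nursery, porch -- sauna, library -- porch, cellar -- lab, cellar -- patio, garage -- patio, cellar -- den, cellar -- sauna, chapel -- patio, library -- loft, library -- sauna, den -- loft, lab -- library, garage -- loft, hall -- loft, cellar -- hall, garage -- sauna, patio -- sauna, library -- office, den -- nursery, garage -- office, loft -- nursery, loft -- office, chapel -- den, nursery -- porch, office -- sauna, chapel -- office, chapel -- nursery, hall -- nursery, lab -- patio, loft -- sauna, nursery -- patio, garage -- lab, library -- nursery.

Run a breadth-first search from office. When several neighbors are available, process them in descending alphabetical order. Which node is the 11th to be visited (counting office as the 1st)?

hall

Visit office; enqueue sauna, loft, library, garage, chapel → queue [sauna, loft, library, garage, chapel]
Visit sauna; enqueue porch, patio, cellar → queue [loft, library, garage, chapel, porch, patio, cellar]
Visit loft; enqueue nursery, hall, den → queue [library, garage, chapel, porch, patio, cellar, nursery, hall, den]
Visit library; enqueue lab → queue [garage, chapel, porch, patio, cellar, nursery, hall, den, lab]
Visit garage → queue [chapel, porch, patio, cellar, nursery, hall, den, lab]
Visit chapel → queue [porch, patio, cellar, nursery, hall, den, lab]
Visit porch → queue [patio, cellar, nursery, hall, den, lab]
Visit patio → queue [cellar, nursery, hall, den, lab]
Visit cellar → queue [nursery, hall, den, lab]
Visit nursery → queue [hall, den, lab]
Visit hall → queue [den, lab]
Visit den → queue [lab]
Visit lab → queue []

Visit order: office, sauna, loft, library, garage, chapel, porch, patio, cellar, nursery, hall, den, lab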